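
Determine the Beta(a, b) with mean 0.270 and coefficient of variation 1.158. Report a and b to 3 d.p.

a = 0.274, b = 0.742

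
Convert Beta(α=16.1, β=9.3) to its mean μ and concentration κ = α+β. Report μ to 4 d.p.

κ = α+β = 16.1+9.3 = 25.4; μ = α/κ = 16.1/25.4 = 0.6339.

μ = 0.6339, κ = 25.4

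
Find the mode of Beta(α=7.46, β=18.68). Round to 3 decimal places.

0.268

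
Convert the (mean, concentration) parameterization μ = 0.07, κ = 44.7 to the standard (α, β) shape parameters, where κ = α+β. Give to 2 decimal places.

α = 3.13, β = 41.57

α = μκ = 0.07×44.7 = 3.13 and β = (1−μ)κ = 0.93×44.7 = 41.57.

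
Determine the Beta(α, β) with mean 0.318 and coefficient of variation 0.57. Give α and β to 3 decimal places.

Var = (CV·μ)² = (0.57×0.318)² = 0.032855.
α+β = μ(1−μ)/Var − 1 = 0.216876/0.032855 − 1 = 5.6010.
Thus α = 0.318·5.6010 = 1.781 and β = 0.682·5.6010 = 3.820.

α = 1.781, β = 3.820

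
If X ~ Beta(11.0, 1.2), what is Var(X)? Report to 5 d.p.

0.00672

α+β = 12.2 and αβ = 13.20, so Var = αβ/[(α+β)²(α+β+1)] = 13.20/1964.688 = 0.00672.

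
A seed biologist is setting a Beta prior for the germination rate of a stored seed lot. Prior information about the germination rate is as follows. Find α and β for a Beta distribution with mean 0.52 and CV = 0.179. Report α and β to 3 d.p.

α = 14.461, β = 13.348

σ = CV·μ = 0.179×0.52 = 0.09308, so σ² = 0.008664.
s+1 = μ(1−μ)/σ² = 0.2496/0.008664 = 28.8092, so s = α+β = 27.8092.
α = μs = 14.461, β = (1−μ)s = 13.348.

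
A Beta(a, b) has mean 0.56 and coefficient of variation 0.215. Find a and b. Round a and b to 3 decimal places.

Var = (CV·μ)² = (0.215×0.56)² = 0.014496.
a+b = μ(1−μ)/Var − 1 = 0.2464/0.014496 − 1 = 15.9976.
Thus a = 0.56·15.9976 = 8.959 and b = 0.44·15.9976 = 7.039.

a = 8.959, b = 7.039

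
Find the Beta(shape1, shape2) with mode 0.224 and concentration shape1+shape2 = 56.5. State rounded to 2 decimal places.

shape1 = 13.21, shape2 = 43.29

Since the density peak of Beta(shape1,shape2) is at (shape1−1)/(shape1+shape2−2),
shape1 = 1 + 0.224(56.5−2) = 13.21 and shape2 = 56.5 − 13.21 = 43.29.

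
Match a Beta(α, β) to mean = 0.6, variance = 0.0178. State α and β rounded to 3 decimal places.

Let s = α+β. The Beta variance is μ(1−μ)/(s+1).
So s+1 = μ(1−μ)/σ² = (0.6×0.4)/0.0178 = 0.24/0.0178 = 13.4831, giving s = 12.4831.
Then α = μs = 0.6×12.4831 = 7.490 and β = (1−μ)s = 0.4×12.4831 = 4.993.

α = 7.490, β = 4.993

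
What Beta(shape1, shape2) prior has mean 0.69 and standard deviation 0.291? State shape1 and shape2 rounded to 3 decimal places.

shape1 = 1.053, shape2 = 0.473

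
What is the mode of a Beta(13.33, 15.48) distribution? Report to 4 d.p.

The density x^(α−1)(1−x)^(β−1) is maximised at (α−1)/(α+β−2) = 12.33/26.81 = 0.4599.

0.4599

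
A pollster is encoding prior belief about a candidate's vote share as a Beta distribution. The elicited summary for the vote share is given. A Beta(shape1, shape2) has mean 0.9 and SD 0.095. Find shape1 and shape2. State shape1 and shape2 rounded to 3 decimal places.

shape1 = 8.075, shape2 = 0.897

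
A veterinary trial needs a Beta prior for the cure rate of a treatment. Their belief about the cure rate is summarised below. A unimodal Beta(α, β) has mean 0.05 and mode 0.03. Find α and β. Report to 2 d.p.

α = 2.35, β = 44.65

Let s = α+β. Mean gives α = μs = 0.05s; mode gives (α−1)/(s−2) = 0.03.
Substituting: 0.05s − 1 = 0.03(s−2) = 0.03s − 0.06, so 0.02s = 0.94 and s = 47.0000.
Then α = 0.05×47.0000 = 2.35 and β = s−α = 44.65.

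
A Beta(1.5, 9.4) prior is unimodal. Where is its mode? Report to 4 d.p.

0.0562

With α,β > 1, mode = (α−1)/(α+β−2) = 0.5/8.9 = 0.0562.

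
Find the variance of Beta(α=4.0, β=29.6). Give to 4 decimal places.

Var = αβ/[(α+β)²(α+β+1)] = (4.0×29.6)/(33.6²×34.6) = 118.40/39062.016 = 0.0030.

0.0030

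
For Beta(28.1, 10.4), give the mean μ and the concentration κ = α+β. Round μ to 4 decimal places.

κ = α+β = 28.1+10.4 = 38.5; μ = α/κ = 28.1/38.5 = 0.7299.

μ = 0.7299, κ = 38.5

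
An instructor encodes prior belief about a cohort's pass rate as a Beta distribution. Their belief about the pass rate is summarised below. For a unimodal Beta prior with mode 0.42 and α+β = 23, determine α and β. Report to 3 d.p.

α = 9.820, β = 13.180

Mode = (α−1)/(κ−2) with κ = α+β, so α−1 = 0.42·21 = 8.820.
α = 9.820; β = κ − α = 13.180.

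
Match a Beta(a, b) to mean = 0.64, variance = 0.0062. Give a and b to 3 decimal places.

a = 23.143, b = 13.018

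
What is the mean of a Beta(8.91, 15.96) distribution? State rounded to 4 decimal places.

The Beta mean is α/(α+β) = 8.91/(8.91+15.96) = 0.3583.

0.3583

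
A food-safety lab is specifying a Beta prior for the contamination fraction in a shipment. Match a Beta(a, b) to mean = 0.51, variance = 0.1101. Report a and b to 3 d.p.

a = 0.648, b = 0.622

Write ν = a+b; then a = μν and Var = μ(1−μ)/(ν+1).
ν = μ(1−μ)/Var − 1 = 0.2499/0.1101 − 1 = 1.2698.
a = 0.51·1.2698 = 0.648, b = 0.49·1.2698 = 0.622.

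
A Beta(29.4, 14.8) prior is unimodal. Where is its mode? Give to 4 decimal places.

With α,β > 1, mode = (α−1)/(α+β−2) = 28.4/42.2 = 0.6730.

0.6730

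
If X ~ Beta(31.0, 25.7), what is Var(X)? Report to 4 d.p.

0.0043

Var = αβ/[(α+β)²(α+β+1)] = (31.0×25.7)/(56.7²×57.7) = 796.70/185499.153 = 0.0043.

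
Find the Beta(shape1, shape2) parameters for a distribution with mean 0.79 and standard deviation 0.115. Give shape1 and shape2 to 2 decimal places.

σ² = 0.115² = 0.013225.
With s = shape1+shape2, Var = μ(1−μ)/(s+1), so s+1 = (0.79×0.21)/0.013225 = 12.5444 and s = 11.5444.
shape1 = μs = 9.12, shape2 = (1−μ)s = 2.42.

shape1 = 9.12, shape2 = 2.42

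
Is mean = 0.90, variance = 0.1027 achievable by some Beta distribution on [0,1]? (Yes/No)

No

For any Beta, Var(X) < E[X]·(1−E[X]).
Here μ(1−μ) = 0.90×0.10 = 0.0900, and 0.1027 ≥ 0.0900.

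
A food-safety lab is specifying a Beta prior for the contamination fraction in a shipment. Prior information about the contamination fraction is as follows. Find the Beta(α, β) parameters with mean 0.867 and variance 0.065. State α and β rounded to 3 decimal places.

Let s = α+β. The Beta variance is μ(1−μ)/(s+1).
So s+1 = μ(1−μ)/σ² = (0.867×0.133)/0.065 = 0.115311/0.065 = 1.7740, giving s = 0.7740.
Then α = μs = 0.867×0.7740 = 0.671 and β = (1−μ)s = 0.133×0.7740 = 0.103.

α = 0.671, β = 0.103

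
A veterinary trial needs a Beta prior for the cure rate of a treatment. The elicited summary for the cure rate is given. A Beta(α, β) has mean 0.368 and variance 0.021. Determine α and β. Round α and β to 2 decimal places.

α = 3.71, β = 6.37

By moment matching, α+β = μ(1−μ)/σ² − 1 = (0.368·0.632)/0.021 − 1 = 11.0750 − 1 = 10.0750.
Since α/(α+β) = μ, α = 0.368·10.0750 = 3.71 and β = 0.632·10.0750 = 6.37.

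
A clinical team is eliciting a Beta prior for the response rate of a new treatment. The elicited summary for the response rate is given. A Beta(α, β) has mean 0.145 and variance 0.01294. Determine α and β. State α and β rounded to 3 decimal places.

Let s = α+β. The Beta variance is μ(1−μ)/(s+1).
So s+1 = μ(1−μ)/σ² = (0.145×0.855)/0.01294 = 0.123975/0.01294 = 9.5808, giving s = 8.5808.
Then α = μs = 0.145×8.5808 = 1.244 and β = (1−μ)s = 0.855×8.5808 = 7.337.

α = 1.244, β = 7.337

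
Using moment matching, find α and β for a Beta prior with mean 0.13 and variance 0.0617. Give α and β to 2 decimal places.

Let s = α+β. The Beta variance is μ(1−μ)/(s+1).
So s+1 = μ(1−μ)/σ² = (0.13×0.87)/0.0617 = 0.1131/0.0617 = 1.8331, giving s = 0.8331.
Then α = μs = 0.13×0.8331 = 0.11 and β = (1−μ)s = 0.87×0.8331 = 0.72.

α = 0.11, β = 0.72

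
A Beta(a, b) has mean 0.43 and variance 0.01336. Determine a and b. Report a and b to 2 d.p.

a = 7.46, b = 9.89

By moment matching, a+b = μ(1−μ)/σ² − 1 = (0.43·0.57)/0.01336 − 1 = 18.3458 − 1 = 17.3458.
Since a/(a+b) = μ, a = 0.43·17.3458 = 7.46 and b = 0.57·17.3458 = 9.89.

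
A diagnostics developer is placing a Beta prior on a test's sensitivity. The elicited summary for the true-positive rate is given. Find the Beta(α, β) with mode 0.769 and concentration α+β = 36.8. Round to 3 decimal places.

α = 27.761, β = 9.039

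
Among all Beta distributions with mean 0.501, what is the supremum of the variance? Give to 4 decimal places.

0.2500

For fixed mean μ the Beta variance is μ(1−μ)/(α+β+1), increasing as α+β decreases.
Its least upper bound (not attained) is μ(1−μ) = 0.501·0.499 = 0.2500.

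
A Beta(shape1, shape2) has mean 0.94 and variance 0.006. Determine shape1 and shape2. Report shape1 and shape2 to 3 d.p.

shape1 = 7.896, shape2 = 0.504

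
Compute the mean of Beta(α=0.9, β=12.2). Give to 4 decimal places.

0.0687

E[X] = α/(α+β) = 0.9/13.1 = 0.0687.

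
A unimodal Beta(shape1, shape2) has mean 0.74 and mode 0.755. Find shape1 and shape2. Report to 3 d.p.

Let s = shape1+shape2. Mean gives shape1 = μs = 0.74s; mode gives (shape1−1)/(s−2) = 0.755.
Substituting: 0.74s − 1 = 0.755(s−2) = 0.755s − 1.510, so -0.015s = -0.510 and s = 34.0000.
Then shape1 = 0.74×34.0000 = 25.160 and shape2 = s−shape1 = 8.840.

shape1 = 25.160, shape2 = 8.840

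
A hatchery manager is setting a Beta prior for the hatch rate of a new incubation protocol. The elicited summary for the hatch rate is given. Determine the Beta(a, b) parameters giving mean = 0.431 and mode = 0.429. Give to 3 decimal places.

With s = a+b: μ = a/s and mode = (a−1)/(s−2). Eliminating a = μs,
μs − 1 = m(s−2) ⇒ s(μ−m) = 1−2m ⇒ s = 0.142/0.002 = 71.0000.
So a = μs = 30.601, b = (1−μ)s = 40.399.

a = 30.601, b = 40.399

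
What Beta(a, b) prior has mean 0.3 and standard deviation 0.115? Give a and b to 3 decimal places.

a = 4.464, b = 10.415

σ² = 0.115² = 0.013225.
With s = a+b, Var = μ(1−μ)/(s+1), so s+1 = (0.3×0.7)/0.013225 = 15.8790 and s = 14.8790.
a = μs = 4.464, b = (1−μ)s = 10.415.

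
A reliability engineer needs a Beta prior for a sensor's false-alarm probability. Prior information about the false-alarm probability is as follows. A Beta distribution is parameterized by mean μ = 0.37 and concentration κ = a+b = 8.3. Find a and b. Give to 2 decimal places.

a = 3.07, b = 5.23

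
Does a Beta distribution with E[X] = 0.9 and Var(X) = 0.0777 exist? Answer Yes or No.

The Beta variance bound is σ² < μ(1−μ).
Here μ(1−μ) = 0.9×0.1 = 0.09, and 0.0777 < 0.09.

Yes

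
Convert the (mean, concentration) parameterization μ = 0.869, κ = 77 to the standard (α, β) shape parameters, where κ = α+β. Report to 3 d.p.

α = μκ = 0.869×77 = 66.913 and β = (1−μ)κ = 0.131×77 = 10.087.

α = 66.913, β = 10.087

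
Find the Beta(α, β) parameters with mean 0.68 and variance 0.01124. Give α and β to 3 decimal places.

By moment matching, α+β = μ(1−μ)/σ² − 1 = (0.68·0.32)/0.01124 − 1 = 19.3594 − 1 = 18.3594.
Since α/(α+β) = μ, α = 0.68·18.3594 = 12.484 and β = 0.32·18.3594 = 5.875.

α = 12.484, β = 5.875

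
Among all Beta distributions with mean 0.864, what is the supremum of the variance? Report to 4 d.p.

Var = μ(1−μ)/(α+β+1), which approaches μ(1−μ) as α+β → 0.
So the supremum is μ(1−μ) = 0.864×0.136 = 0.1175.

0.1175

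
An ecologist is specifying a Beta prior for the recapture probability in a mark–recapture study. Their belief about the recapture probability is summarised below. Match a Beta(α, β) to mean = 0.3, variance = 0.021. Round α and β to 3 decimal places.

Write ν = α+β; then α = μν and Var = μ(1−μ)/(ν+1).
ν = μ(1−μ)/Var − 1 = 0.21/0.021 − 1 = 9.0000.
α = 0.3·9.0000 = 2.700, β = 0.7·9.0000 = 6.300.

α = 2.700, β = 6.300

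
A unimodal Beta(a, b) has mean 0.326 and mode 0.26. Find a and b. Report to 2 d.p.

Let s = a+b. Mean gives a = μs = 0.326s; mode gives (a−1)/(s−2) = 0.26.
Substituting: 0.326s − 1 = 0.26(s−2) = 0.26s − 0.52, so 0.066s = 0.48 and s = 7.2727.
Then a = 0.326×7.2727 = 2.37 and b = s−a = 4.90.

a = 2.37, b = 4.90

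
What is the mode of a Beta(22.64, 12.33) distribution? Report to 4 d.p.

0.6564

With α,β > 1, mode = (α−1)/(α+β−2) = 21.64/32.97 = 0.6564.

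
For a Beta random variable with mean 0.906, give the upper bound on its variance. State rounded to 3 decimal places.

0.085

Var = μ(1−μ)/(α+β+1), which approaches μ(1−μ) as α+β → 0.
So the supremum is μ(1−μ) = 0.906×0.094 = 0.085.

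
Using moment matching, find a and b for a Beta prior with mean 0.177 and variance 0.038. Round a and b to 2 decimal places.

By moment matching, a+b = μ(1−μ)/σ² − 1 = (0.177·0.823)/0.038 − 1 = 3.8334 − 1 = 2.8334.
Since a/(a+b) = μ, a = 0.177·2.8334 = 0.50 and b = 0.823·2.8334 = 2.33.

a = 0.50, b = 2.33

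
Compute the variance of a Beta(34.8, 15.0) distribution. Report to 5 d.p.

0.00414

Var = αβ/[(α+β)²(α+β+1)] = (34.8×15.0)/(49.8²×50.8) = 522.00/125986.032 = 0.00414.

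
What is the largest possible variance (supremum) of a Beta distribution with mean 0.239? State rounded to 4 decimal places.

0.1819

Var = μ(1−μ)/(α+β+1), which approaches μ(1−μ) as α+β → 0.
So the supremum is μ(1−μ) = 0.239×0.761 = 0.1819.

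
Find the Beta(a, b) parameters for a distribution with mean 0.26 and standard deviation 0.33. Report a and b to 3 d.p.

Variance = 0.33² = 0.1089. The moment-matching identity a+b = μ(1−μ)/Var − 1 gives
a+b = 0.1924/0.1089 − 1 = 0.7668, so a = μ·0.7668 = 0.199 and b = (1−μ)·0.7668 = 0.567.

a = 0.199, b = 0.567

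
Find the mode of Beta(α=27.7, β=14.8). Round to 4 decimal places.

The density x^(α−1)(1−x)^(β−1) is maximised at (α−1)/(α+β−2) = 26.7/40.5 = 0.6593.

0.6593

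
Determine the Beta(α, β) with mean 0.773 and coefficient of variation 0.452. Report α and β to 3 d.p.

α = 0.338, β = 0.099

Var = (CV·μ)² = (0.452×0.773)² = 0.122078.
α+β = μ(1−μ)/Var − 1 = 0.175471/0.122078 − 1 = 0.4374.
Thus α = 0.773·0.4374 = 0.338 and β = 0.227·0.4374 = 0.099.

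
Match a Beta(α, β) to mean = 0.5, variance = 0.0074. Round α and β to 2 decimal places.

α = 16.39, β = 16.39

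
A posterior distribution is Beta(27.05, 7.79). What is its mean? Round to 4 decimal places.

E[X] = α/(α+β) = 27.05/34.84 = 0.7764.

0.7764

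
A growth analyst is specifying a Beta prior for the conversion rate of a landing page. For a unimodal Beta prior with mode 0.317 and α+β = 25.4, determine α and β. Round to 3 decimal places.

α = 8.418, β = 16.982

Since the density peak of Beta(α,β) is at (α−1)/(α+β−2),
α = 1 + 0.317(25.4−2) = 8.418 and β = 25.4 − 8.418 = 16.982.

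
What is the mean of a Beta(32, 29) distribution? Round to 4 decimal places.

E[X] = α/(α+β) = 32/61 = 0.5246.

0.5246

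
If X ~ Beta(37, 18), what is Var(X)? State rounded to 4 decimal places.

Var = αβ/[(α+β)²(α+β+1)] = (37×18)/(55²×56) = 666/169400 = 0.0039.

0.0039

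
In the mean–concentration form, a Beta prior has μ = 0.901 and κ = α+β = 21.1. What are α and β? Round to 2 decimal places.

α = μκ = 0.901×21.1 = 19.01 and β = (1−μ)κ = 0.099×21.1 = 2.09.

α = 19.01, β = 2.09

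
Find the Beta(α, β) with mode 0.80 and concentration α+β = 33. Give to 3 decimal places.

Since the density peak of Beta(α,β) is at (α−1)/(α+β−2),
α = 1 + 0.80(33−2) = 25.800 and β = 33 − 25.800 = 7.200.

α = 25.800, β = 7.200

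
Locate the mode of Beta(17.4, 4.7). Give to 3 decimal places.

0.816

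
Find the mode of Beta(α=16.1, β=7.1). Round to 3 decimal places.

0.712

The density x^(α−1)(1−x)^(β−1) is maximised at (α−1)/(α+β−2) = 15.1/21.2 = 0.712.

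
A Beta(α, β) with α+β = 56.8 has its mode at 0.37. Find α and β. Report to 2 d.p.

α = 21.28, β = 35.52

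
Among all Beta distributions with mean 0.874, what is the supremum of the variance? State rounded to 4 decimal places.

0.1101

For fixed mean μ the Beta variance is μ(1−μ)/(α+β+1), increasing as α+β decreases.
Its least upper bound (not attained) is μ(1−μ) = 0.874·0.126 = 0.1101.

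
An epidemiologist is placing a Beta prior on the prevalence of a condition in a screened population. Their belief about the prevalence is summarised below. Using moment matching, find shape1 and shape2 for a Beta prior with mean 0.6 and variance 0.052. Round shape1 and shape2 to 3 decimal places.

Let s = shape1+shape2. The Beta variance is μ(1−μ)/(s+1).
So s+1 = μ(1−μ)/σ² = (0.6×0.4)/0.052 = 0.24/0.052 = 4.6154, giving s = 3.6154.
Then shape1 = μs = 0.6×3.6154 = 2.169 and shape2 = (1−μ)s = 0.4×3.6154 = 1.446.

shape1 = 2.169, shape2 = 1.446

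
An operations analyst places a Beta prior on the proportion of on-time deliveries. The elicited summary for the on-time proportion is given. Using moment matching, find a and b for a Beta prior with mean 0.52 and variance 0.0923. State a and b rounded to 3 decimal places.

Write ν = a+b; then a = μν and Var = μ(1−μ)/(ν+1).
ν = μ(1−μ)/Var − 1 = 0.2496/0.0923 − 1 = 1.7042.
a = 0.52·1.7042 = 0.886, b = 0.48·1.7042 = 0.818.

a = 0.886, b = 0.818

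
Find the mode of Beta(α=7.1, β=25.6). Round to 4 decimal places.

0.1987

The density x^(α−1)(1−x)^(β−1) is maximised at (α−1)/(α+β−2) = 6.1/30.7 = 0.1987.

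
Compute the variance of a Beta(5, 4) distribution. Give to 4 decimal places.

0.0247

μ = 5/9 = 0.555556; Var = μ(1−μ)/(α+β+1) = 0.2469136/10 = 0.0247.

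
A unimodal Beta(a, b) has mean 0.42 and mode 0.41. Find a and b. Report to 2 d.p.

Let s = a+b. Mean gives a = μs = 0.42s; mode gives (a−1)/(s−2) = 0.41.
Substituting: 0.42s − 1 = 0.41(s−2) = 0.41s − 0.82, so 0.01s = 0.18 and s = 18.0000.
Then a = 0.42×18.0000 = 7.56 and b = s−a = 10.44.

a = 7.56, b = 10.44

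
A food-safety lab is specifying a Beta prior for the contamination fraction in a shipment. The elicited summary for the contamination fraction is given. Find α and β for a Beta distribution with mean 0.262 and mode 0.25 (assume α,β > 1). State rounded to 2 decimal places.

Let s = α+β. Mean gives α = μs = 0.262s; mode gives (α−1)/(s−2) = 0.25.
Substituting: 0.262s − 1 = 0.25(s−2) = 0.25s − 0.50, so 0.012s = 0.50 and s = 41.6667.
Then α = 0.262×41.6667 = 10.92 and β = s−α = 30.75.

α = 10.92, β = 30.75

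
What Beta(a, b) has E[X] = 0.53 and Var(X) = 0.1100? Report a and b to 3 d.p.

a = 0.670, b = 0.594

Let s = a+b. The Beta variance is μ(1−μ)/(s+1).
So s+1 = μ(1−μ)/σ² = (0.53×0.47)/0.1100 = 0.2491/0.1100 = 2.2645, giving s = 1.2645.
Then a = μs = 0.53×1.2645 = 0.670 and b = (1−μ)s = 0.47×1.2645 = 0.594.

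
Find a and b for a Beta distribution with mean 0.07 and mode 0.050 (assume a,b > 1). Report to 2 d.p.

a = 3.15, b = 41.85

With s = a+b: μ = a/s and mode = (a−1)/(s−2). Eliminating a = μs,
μs − 1 = m(s−2) ⇒ s(μ−m) = 1−2m ⇒ s = 0.900/0.020 = 45.0000.
So a = μs = 3.15, b = (1−μ)s = 41.85.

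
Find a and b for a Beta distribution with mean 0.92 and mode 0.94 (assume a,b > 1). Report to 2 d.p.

a = 40.48, b = 3.52

Let s = a+b. Mean gives a = μs = 0.92s; mode gives (a−1)/(s−2) = 0.94.
Substituting: 0.92s − 1 = 0.94(s−2) = 0.94s − 1.88, so -0.02s = -0.88 and s = 44.0000.
Then a = 0.92×44.0000 = 40.48 and b = s−a = 3.52.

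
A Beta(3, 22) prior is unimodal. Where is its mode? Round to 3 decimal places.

With α,β > 1, mode = (α−1)/(α+β−2) = 2/23 = 0.087.

0.087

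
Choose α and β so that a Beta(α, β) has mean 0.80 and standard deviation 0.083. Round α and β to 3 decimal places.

α = 17.780, β = 4.445

First σ² = 0.006889. Setting α = μn, β = (1−μ)n with n = α+β,
μ(1−μ)/(n+1) = 0.006889 ⇒ n+1 = 0.1600/0.006889 = 23.2254 ⇒ n = 22.2254.
Hence α = 0.80×22.2254 = 17.780, β = 0.20×22.2254 = 4.445.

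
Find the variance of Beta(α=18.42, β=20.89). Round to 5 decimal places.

α+β = 39.31 and αβ = 384.7938, so Var = αβ/[(α+β)²(α+β+1)] = 384.7938/62290.079591 = 0.00618.

0.00618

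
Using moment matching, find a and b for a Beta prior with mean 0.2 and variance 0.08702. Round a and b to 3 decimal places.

a = 0.168, b = 0.671

Write ν = a+b; then a = μν and Var = μ(1−μ)/(ν+1).
ν = μ(1−μ)/Var − 1 = 0.16/0.08702 − 1 = 0.8387.
a = 0.2·0.8387 = 0.168, b = 0.8·0.8387 = 0.671.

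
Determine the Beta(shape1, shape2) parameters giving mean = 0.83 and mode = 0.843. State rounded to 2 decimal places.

shape1 = 43.80, shape2 = 8.97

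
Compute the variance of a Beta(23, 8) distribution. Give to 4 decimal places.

Var = αβ/[(α+β)²(α+β+1)] = (23×8)/(31²×32) = 184/30752 = 0.0060.

0.0060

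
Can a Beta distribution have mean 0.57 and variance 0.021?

Yes

For any Beta, Var(X) < E[X]·(1−E[X]).
Here μ(1−μ) = 0.57×0.43 = 0.2451, and 0.021 < 0.2451.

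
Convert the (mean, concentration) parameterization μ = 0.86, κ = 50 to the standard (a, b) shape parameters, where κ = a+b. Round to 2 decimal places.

a = μκ = 0.86×50 = 43.00 and b = (1−μ)κ = 0.14×50 = 7.00.

a = 43.00, b = 7.00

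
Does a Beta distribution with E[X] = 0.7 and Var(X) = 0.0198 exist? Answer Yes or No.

The Beta variance bound is σ² < μ(1−μ).
Here μ(1−μ) = 0.7×0.3 = 0.21, and 0.0198 < 0.21.

Yes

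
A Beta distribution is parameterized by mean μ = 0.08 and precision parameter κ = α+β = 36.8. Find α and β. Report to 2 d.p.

α = μκ = 0.08×36.8 = 2.94 and β = (1−μ)κ = 0.92×36.8 = 33.86.

α = 2.94, β = 33.86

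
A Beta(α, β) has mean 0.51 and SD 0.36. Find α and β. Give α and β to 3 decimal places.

First σ² = 0.1296. Setting α = μn, β = (1−μ)n with n = α+β,
μ(1−μ)/(n+1) = 0.1296 ⇒ n+1 = 0.2499/0.1296 = 1.9282 ⇒ n = 0.9282.
Hence α = 0.51×0.9282 = 0.473, β = 0.49×0.9282 = 0.455.

α = 0.473, β = 0.455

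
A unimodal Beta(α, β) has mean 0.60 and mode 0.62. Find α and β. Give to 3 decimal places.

α = 7.200, β = 4.800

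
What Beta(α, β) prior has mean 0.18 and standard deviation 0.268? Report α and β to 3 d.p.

α = 0.190, β = 0.865

Variance = 0.268² = 0.071824. The moment-matching identity α+β = μ(1−μ)/Var − 1 gives
α+β = 0.1476/0.071824 − 1 = 1.0550, so α = μ·1.0550 = 0.190 and β = (1−μ)·1.0550 = 0.865.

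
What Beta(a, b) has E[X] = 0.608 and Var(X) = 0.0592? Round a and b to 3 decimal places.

a = 1.840, b = 1.186

Write ν = a+b; then a = μν and Var = μ(1−μ)/(ν+1).
ν = μ(1−μ)/Var − 1 = 0.238336/0.0592 − 1 = 3.0259.
a = 0.608·3.0259 = 1.840, b = 0.392·3.0259 = 1.186.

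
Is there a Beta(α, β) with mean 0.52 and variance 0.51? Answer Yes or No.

The Beta variance bound is σ² < μ(1−μ).
Here μ(1−μ) = 0.52×0.48 = 0.2496, and 0.51 ≥ 0.2496.

No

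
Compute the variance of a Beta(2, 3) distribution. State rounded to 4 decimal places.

α+β = 5 and αβ = 6, so Var = αβ/[(α+β)²(α+β+1)] = 6/150 = 0.0400.

0.0400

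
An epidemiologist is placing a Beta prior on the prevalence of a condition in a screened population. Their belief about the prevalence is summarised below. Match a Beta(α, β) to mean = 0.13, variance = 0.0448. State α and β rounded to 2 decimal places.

α = 0.20, β = 1.33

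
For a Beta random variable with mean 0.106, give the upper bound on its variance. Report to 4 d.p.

For fixed mean μ the Beta variance is μ(1−μ)/(α+β+1), increasing as α+β decreases.
Its least upper bound (not attained) is μ(1−μ) = 0.106·0.894 = 0.0948.

0.0948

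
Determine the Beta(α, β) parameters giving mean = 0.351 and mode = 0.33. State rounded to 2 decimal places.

Let s = α+β. Mean gives α = μs = 0.351s; mode gives (α−1)/(s−2) = 0.33.
Substituting: 0.351s − 1 = 0.33(s−2) = 0.33s − 0.66, so 0.021s = 0.34 and s = 16.1905.
Then α = 0.351×16.1905 = 5.68 and β = s−α = 10.51.

α = 5.68, β = 10.51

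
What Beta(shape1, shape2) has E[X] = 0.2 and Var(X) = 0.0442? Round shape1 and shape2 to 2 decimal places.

Let s = shape1+shape2. The Beta variance is μ(1−μ)/(s+1).
So s+1 = μ(1−μ)/σ² = (0.2×0.8)/0.0442 = 0.16/0.0442 = 3.6199, giving s = 2.6199.
Then shape1 = μs = 0.2×2.6199 = 0.52 and shape2 = (1−μ)s = 0.8×2.6199 = 2.10.

shape1 = 0.52, shape2 = 2.10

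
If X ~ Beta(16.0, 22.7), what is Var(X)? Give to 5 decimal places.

0.00611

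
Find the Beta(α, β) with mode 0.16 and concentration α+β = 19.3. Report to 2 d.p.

Since the density peak of Beta(α,β) is at (α−1)/(α+β−2),
α = 1 + 0.16(19.3−2) = 3.77 and β = 19.3 − 3.77 = 15.53.

α = 3.77, β = 15.53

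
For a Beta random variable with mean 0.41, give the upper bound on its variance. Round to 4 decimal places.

0.2419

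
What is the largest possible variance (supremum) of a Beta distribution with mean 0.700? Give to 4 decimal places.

0.2100

Var = μ(1−μ)/(α+β+1), which approaches μ(1−μ) as α+β → 0.
So the supremum is μ(1−μ) = 0.700×0.300 = 0.2100.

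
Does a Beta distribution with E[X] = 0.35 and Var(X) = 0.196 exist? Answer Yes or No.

A Beta with mean μ has variance μ(1−μ)/(α+β+1) < μ(1−μ).
Here μ(1−μ) = 0.35×0.65 = 0.2275, and 0.196 < 0.2275.

Yes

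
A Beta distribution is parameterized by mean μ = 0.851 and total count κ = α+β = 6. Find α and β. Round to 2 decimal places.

Split κ in proportion μ : (1−μ): α = 0.851·6 = 5.11, β = 6 − 5.11 = 0.89.

α = 5.11, β = 0.89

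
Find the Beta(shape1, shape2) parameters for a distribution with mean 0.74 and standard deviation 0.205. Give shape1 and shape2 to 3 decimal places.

Variance = 0.205² = 0.042025. The moment-matching identity shape1+shape2 = μ(1−μ)/Var − 1 gives
shape1+shape2 = 0.1924/0.042025 − 1 = 3.5782, so shape1 = μ·3.5782 = 2.648 and shape2 = (1−μ)·3.5782 = 0.930.

shape1 = 2.648, shape2 = 0.930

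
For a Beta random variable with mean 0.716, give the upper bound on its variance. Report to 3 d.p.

0.203

For fixed mean μ the Beta variance is μ(1−μ)/(α+β+1), increasing as α+β decreases.
Its least upper bound (not attained) is μ(1−μ) = 0.716·0.284 = 0.203.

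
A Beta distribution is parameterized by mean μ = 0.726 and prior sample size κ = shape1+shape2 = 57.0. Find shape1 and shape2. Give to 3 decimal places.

shape1 = 41.382, shape2 = 15.618

Split κ in proportion μ : (1−μ): shape1 = 0.726·57.0 = 41.382, shape2 = 57.0 − 41.382 = 15.618.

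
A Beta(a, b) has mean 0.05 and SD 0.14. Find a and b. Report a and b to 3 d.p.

a = 0.071, b = 1.352

First σ² = 0.0196. Setting a = μn, b = (1−μ)n with n = a+b,
μ(1−μ)/(n+1) = 0.0196 ⇒ n+1 = 0.0475/0.0196 = 2.4235 ⇒ n = 1.4235.
Hence a = 0.05×1.4235 = 0.071, b = 0.95×1.4235 = 1.352.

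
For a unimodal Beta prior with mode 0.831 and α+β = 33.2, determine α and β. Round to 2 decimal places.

Mode = (α−1)/(κ−2) with κ = α+β, so α−1 = 0.831·31.2 = 25.93.
α = 26.93; β = κ − α = 6.27.

α = 26.93, β = 6.27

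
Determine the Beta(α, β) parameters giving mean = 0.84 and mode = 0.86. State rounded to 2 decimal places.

α = 30.24, β = 5.76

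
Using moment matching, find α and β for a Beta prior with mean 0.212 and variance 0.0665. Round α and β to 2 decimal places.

α = 0.32, β = 1.19

Let s = α+β. The Beta variance is μ(1−μ)/(s+1).
So s+1 = μ(1−μ)/σ² = (0.212×0.788)/0.0665 = 0.167056/0.0665 = 2.5121, giving s = 1.5121.
Then α = μs = 0.212×1.5121 = 0.32 and β = (1−μ)s = 0.788×1.5121 = 1.19.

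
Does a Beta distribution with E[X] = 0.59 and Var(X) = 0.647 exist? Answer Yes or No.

A Beta with mean μ has variance μ(1−μ)/(α+β+1) < μ(1−μ).
Here μ(1−μ) = 0.59×0.41 = 0.2419, and 0.647 ≥ 0.2419.

No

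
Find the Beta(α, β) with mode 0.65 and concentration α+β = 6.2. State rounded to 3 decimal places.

α = 3.730, β = 2.470

Mode = (α−1)/(κ−2) with κ = α+β, so α−1 = 0.65·4.2 = 2.730.
α = 3.730; β = κ − α = 2.470.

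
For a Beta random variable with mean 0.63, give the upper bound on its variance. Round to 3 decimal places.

0.233

Var = μ(1−μ)/(α+β+1), which approaches μ(1−μ) as α+β → 0.
So the supremum is μ(1−μ) = 0.63×0.37 = 0.233.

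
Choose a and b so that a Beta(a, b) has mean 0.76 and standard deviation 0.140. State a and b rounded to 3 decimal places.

a = 6.313, b = 1.993

σ² = 0.140² = 0.019600.
With s = a+b, Var = μ(1−μ)/(s+1), so s+1 = (0.76×0.24)/0.019600 = 9.3061 and s = 8.3061.
a = μs = 6.313, b = (1−μ)s = 1.993.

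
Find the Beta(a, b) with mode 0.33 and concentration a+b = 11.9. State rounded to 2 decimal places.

a = 4.27, b = 7.63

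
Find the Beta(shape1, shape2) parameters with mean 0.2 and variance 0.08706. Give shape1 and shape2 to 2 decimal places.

Let s = shape1+shape2. The Beta variance is μ(1−μ)/(s+1).
So s+1 = μ(1−μ)/σ² = (0.2×0.8)/0.08706 = 0.16/0.08706 = 1.8378, giving s = 0.8378.
Then shape1 = μs = 0.2×0.8378 = 0.17 and shape2 = (1−μ)s = 0.8×0.8378 = 0.67.

shape1 = 0.17, shape2 = 0.67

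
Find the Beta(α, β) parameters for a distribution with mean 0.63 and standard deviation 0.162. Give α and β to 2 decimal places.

α = 4.97, β = 2.92

Variance = 0.162² = 0.026244. The moment-matching identity α+β = μ(1−μ)/Var − 1 gives
α+β = 0.2331/0.026244 − 1 = 7.8820, so α = μ·7.8820 = 4.97 and β = (1−μ)·7.8820 = 2.92.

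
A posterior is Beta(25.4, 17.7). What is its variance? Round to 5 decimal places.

Var = αβ/[(α+β)²(α+β+1)] = (25.4×17.7)/(43.1²×44.1) = 449.58/81920.601 = 0.00549.

0.00549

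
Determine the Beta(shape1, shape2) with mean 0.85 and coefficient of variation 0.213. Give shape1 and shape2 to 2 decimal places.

shape1 = 2.46, shape2 = 0.43

σ = CV·μ = 0.213×0.85 = 0.18105, so σ² = 0.032779.
s+1 = μ(1−μ)/σ² = 0.1275/0.032779 = 3.8897, so s = shape1+shape2 = 2.8897.
shape1 = μs = 2.46, shape2 = (1−μ)s = 0.43.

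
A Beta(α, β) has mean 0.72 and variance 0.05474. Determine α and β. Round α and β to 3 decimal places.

α = 1.932, β = 0.751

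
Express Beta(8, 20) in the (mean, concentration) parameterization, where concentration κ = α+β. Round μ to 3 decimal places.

μ = 0.286, κ = 28

κ = α+β = 8+20 = 28; μ = α/κ = 8/28 = 0.286.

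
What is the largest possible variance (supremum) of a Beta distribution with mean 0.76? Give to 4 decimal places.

0.1824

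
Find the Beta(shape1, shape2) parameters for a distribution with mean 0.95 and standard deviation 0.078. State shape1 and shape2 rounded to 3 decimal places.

shape1 = 6.467, shape2 = 0.340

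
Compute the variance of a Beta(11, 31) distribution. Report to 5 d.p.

0.00450

μ = 11/42 = 0.261905; Var = μ(1−μ)/(α+β+1) = 0.1933107/43 = 0.00450.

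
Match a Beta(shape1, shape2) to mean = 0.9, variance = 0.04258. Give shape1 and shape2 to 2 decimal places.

shape1 = 1.00, shape2 = 0.11

By moment matching, shape1+shape2 = μ(1−μ)/σ² − 1 = (0.9·0.1)/0.04258 − 1 = 2.1137 − 1 = 1.1137.
Since shape1/(shape1+shape2) = μ, shape1 = 0.9·1.1137 = 1.00 and shape2 = 0.1·1.1137 = 0.11.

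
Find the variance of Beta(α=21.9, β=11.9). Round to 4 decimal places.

0.0066

Var = αβ/[(α+β)²(α+β+1)] = (21.9×11.9)/(33.8²×34.8) = 260.61/39756.912 = 0.0066.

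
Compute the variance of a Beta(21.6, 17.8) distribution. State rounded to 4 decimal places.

α+β = 39.4 and αβ = 384.48, so Var = αβ/[(α+β)²(α+β+1)] = 384.48/62715.344 = 0.0061.

0.0061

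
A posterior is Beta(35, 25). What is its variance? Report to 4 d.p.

0.0040

μ = 35/60 = 0.583333; Var = μ(1−μ)/(α+β+1) = 0.2430556/61 = 0.0040.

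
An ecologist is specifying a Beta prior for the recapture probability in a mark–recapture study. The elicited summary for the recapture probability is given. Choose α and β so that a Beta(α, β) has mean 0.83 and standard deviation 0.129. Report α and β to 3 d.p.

First σ² = 0.016641. Setting α = μn, β = (1−μ)n with n = α+β,
μ(1−μ)/(n+1) = 0.016641 ⇒ n+1 = 0.1411/0.016641 = 8.4791 ⇒ n = 7.4791.
Hence α = 0.83×7.4791 = 6.208, β = 0.17×7.4791 = 1.271.

α = 6.208, β = 1.271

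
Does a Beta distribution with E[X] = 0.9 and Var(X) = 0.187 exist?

No

The Beta variance bound is σ² < μ(1−μ).
Here μ(1−μ) = 0.9×0.1 = 0.09, and 0.187 ≥ 0.09.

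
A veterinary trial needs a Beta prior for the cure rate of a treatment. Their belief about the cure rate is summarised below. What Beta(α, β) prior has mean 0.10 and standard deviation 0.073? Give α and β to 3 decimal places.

α = 1.589, β = 14.300

Variance = 0.073² = 0.005329. The moment-matching identity α+β = μ(1−μ)/Var − 1 gives
α+β = 0.0900/0.005329 − 1 = 15.8887, so α = μ·15.8887 = 1.589 and β = (1−μ)·15.8887 = 14.300.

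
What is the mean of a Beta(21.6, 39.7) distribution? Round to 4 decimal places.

0.3524

The Beta mean is α/(α+β) = 21.6/(21.6+39.7) = 0.3524.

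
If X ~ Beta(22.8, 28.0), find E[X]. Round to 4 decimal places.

E[X] = α/(α+β) = 22.8/50.8 = 0.4488.

0.4488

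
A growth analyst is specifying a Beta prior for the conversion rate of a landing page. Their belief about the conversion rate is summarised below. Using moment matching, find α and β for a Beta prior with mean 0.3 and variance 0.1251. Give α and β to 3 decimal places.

Let s = α+β. The Beta variance is μ(1−μ)/(s+1).
So s+1 = μ(1−μ)/σ² = (0.3×0.7)/0.1251 = 0.21/0.1251 = 1.6787, giving s = 0.6787.
Then α = μs = 0.3×0.6787 = 0.204 and β = (1−μ)s = 0.7×0.6787 = 0.475.

α = 0.204, β = 0.475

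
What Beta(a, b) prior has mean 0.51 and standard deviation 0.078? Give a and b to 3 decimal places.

First σ² = 0.006084. Setting a = μn, b = (1−μ)n with n = a+b,
μ(1−μ)/(n+1) = 0.006084 ⇒ n+1 = 0.2499/0.006084 = 41.0750 ⇒ n = 40.0750.
Hence a = 0.51×40.0750 = 20.438, b = 0.49×40.0750 = 19.637.

a = 20.438, b = 19.637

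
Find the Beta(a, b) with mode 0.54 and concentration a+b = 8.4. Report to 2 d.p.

a = 4.46, b = 3.94

For a,b>1 the mode is (a−1)/(a+b−2), so a = mode·(κ−2)+1 = 0.54×6.4+1 = 4.46.
And b = (1−mode)·(κ−2)+1 = 0.46×6.4+1 = 3.94.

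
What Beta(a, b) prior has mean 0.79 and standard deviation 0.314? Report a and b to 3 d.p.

a = 0.539, b = 0.143

σ² = 0.314² = 0.098596.
With s = a+b, Var = μ(1−μ)/(s+1), so s+1 = (0.79×0.21)/0.098596 = 1.6826 and s = 0.6826.
a = μs = 0.539, b = (1−μ)s = 0.143.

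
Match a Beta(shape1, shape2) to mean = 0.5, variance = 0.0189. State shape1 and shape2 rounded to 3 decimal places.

shape1 = 6.114, shape2 = 6.114

By moment matching, shape1+shape2 = μ(1−μ)/σ² − 1 = (0.5·0.5)/0.0189 − 1 = 13.2275 − 1 = 12.2275.
Since shape1/(shape1+shape2) = μ, shape1 = 0.5·12.2275 = 6.114 and shape2 = 0.5·12.2275 = 6.114.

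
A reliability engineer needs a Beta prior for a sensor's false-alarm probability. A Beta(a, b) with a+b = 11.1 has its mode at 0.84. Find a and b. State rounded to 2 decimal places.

a = 8.64, b = 2.46

Mode = (a−1)/(κ−2) with κ = a+b, so a−1 = 0.84·9.1 = 7.64.
a = 8.64; b = κ − a = 2.46.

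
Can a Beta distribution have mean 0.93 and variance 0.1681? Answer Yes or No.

For any Beta, Var(X) < E[X]·(1−E[X]).
Here μ(1−μ) = 0.93×0.07 = 0.0651, and 0.1681 ≥ 0.0651.

No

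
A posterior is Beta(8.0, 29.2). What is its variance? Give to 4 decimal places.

0.0044

Var = αβ/[(α+β)²(α+β+1)] = (8.0×29.2)/(37.2²×38.2) = 233.60/52862.688 = 0.0044.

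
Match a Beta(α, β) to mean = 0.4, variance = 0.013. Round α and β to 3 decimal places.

α = 6.985, β = 10.477

By moment matching, α+β = μ(1−μ)/σ² − 1 = (0.4·0.6)/0.013 − 1 = 18.4615 − 1 = 17.4615.
Since α/(α+β) = μ, α = 0.4·17.4615 = 6.985 and β = 0.6·17.4615 = 10.477.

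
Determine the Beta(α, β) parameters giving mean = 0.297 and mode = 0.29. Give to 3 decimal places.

α = 17.820, β = 42.180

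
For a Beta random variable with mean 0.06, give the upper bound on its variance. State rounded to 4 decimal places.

0.0564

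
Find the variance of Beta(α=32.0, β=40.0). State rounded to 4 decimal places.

0.0034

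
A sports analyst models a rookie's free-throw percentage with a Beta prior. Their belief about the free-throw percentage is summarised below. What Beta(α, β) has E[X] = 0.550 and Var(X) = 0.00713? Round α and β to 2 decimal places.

Write ν = α+β; then α = μν and Var = μ(1−μ)/(ν+1).
ν = μ(1−μ)/Var − 1 = 0.247500/0.00713 − 1 = 33.7125.
α = 0.550·33.7125 = 18.54, β = 0.450·33.7125 = 15.17.

α = 18.54, β = 15.17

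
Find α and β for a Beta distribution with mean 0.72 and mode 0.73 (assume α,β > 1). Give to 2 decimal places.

Let s = α+β. Mean gives α = μs = 0.72s; mode gives (α−1)/(s−2) = 0.73.
Substituting: 0.72s − 1 = 0.73(s−2) = 0.73s − 1.46, so -0.01s = -0.46 and s = 46.0000.
Then α = 0.72×46.0000 = 33.12 and β = s−α = 12.88.

α = 33.12, β = 12.88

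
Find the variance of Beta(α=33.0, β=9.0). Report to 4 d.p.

0.0039

μ = 33.0/42.0 = 0.785714; Var = μ(1−μ)/(α+β+1) = 0.1683673/43.0 = 0.0039.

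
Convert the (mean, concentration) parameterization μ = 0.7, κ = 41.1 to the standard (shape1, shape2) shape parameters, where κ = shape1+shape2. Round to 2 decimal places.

Split κ in proportion μ : (1−μ): shape1 = 0.7·41.1 = 28.77, shape2 = 41.1 − 28.77 = 12.33.

shape1 = 28.77, shape2 = 12.33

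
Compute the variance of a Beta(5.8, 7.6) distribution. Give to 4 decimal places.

α+β = 13.4 and αβ = 44.08, so Var = αβ/[(α+β)²(α+β+1)] = 44.08/2585.664 = 0.0170.

0.0170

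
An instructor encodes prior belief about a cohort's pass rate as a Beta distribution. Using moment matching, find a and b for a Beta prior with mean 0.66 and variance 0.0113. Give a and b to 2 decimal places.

Let s = a+b. The Beta variance is μ(1−μ)/(s+1).
So s+1 = μ(1−μ)/σ² = (0.66×0.34)/0.0113 = 0.2244/0.0113 = 19.8584, giving s = 18.8584.
Then a = μs = 0.66×18.8584 = 12.45 and b = (1−μ)s = 0.34×18.8584 = 6.41.

a = 12.45, b = 6.41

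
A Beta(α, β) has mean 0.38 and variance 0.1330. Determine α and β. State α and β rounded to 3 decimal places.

By moment matching, α+β = μ(1−μ)/σ² − 1 = (0.38·0.62)/0.1330 − 1 = 1.7714 − 1 = 0.7714.
Since α/(α+β) = μ, α = 0.38·0.7714 = 0.293 and β = 0.62·0.7714 = 0.478.

α = 0.293, β = 0.478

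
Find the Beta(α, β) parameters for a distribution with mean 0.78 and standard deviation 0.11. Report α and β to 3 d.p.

Variance = 0.11² = 0.0121. The moment-matching identity α+β = μ(1−μ)/Var − 1 gives
α+β = 0.1716/0.0121 − 1 = 13.1818, so α = μ·13.1818 = 10.282 and β = (1−μ)·13.1818 = 2.900.

α = 10.282, β = 2.900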